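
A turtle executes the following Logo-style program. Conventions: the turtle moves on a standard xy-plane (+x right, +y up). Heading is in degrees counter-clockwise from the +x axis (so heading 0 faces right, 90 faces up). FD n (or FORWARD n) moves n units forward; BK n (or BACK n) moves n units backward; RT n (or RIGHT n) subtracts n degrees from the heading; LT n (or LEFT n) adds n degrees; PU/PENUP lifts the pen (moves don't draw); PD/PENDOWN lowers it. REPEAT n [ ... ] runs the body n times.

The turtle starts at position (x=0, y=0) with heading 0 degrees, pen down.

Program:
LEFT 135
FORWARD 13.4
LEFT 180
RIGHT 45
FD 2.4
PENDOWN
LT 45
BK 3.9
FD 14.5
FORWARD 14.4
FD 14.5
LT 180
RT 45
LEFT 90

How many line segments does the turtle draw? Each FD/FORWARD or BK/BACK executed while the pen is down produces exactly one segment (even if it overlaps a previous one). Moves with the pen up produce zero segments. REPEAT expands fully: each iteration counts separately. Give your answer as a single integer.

Answer: 6

Derivation:
Executing turtle program step by step:
Start: pos=(0,0), heading=0, pen down
LT 135: heading 0 -> 135
FD 13.4: (0,0) -> (-9.475,9.475) [heading=135, draw]
LT 180: heading 135 -> 315
RT 45: heading 315 -> 270
FD 2.4: (-9.475,9.475) -> (-9.475,7.075) [heading=270, draw]
PD: pen down
LT 45: heading 270 -> 315
BK 3.9: (-9.475,7.075) -> (-12.233,9.833) [heading=315, draw]
FD 14.5: (-12.233,9.833) -> (-1.98,-0.42) [heading=315, draw]
FD 14.4: (-1.98,-0.42) -> (8.202,-10.602) [heading=315, draw]
FD 14.5: (8.202,-10.602) -> (18.455,-20.855) [heading=315, draw]
LT 180: heading 315 -> 135
RT 45: heading 135 -> 90
LT 90: heading 90 -> 180
Final: pos=(18.455,-20.855), heading=180, 6 segment(s) drawn
Segments drawn: 6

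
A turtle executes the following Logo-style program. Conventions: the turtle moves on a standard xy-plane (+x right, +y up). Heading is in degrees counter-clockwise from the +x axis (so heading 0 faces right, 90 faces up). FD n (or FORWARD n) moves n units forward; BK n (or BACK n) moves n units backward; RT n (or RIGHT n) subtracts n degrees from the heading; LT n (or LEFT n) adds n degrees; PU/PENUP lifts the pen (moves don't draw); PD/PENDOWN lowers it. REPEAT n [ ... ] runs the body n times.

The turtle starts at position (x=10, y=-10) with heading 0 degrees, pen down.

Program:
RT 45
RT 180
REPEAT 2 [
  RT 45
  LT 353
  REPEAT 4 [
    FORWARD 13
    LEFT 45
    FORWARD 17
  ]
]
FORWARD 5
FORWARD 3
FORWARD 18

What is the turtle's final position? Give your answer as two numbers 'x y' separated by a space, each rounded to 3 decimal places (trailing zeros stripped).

Executing turtle program step by step:
Start: pos=(10,-10), heading=0, pen down
RT 45: heading 0 -> 315
RT 180: heading 315 -> 135
REPEAT 2 [
  -- iteration 1/2 --
  RT 45: heading 135 -> 90
  LT 353: heading 90 -> 83
  REPEAT 4 [
    -- iteration 1/4 --
    FD 13: (10,-10) -> (11.584,2.903) [heading=83, draw]
    LT 45: heading 83 -> 128
    FD 17: (11.584,2.903) -> (1.118,16.299) [heading=128, draw]
    -- iteration 2/4 --
    FD 13: (1.118,16.299) -> (-6.886,26.543) [heading=128, draw]
    LT 45: heading 128 -> 173
    FD 17: (-6.886,26.543) -> (-23.759,28.615) [heading=173, draw]
    -- iteration 3/4 --
    FD 13: (-23.759,28.615) -> (-36.662,30.2) [heading=173, draw]
    LT 45: heading 173 -> 218
    FD 17: (-36.662,30.2) -> (-50.058,19.733) [heading=218, draw]
    -- iteration 4/4 --
    FD 13: (-50.058,19.733) -> (-60.302,11.73) [heading=218, draw]
    LT 45: heading 218 -> 263
    FD 17: (-60.302,11.73) -> (-62.374,-5.144) [heading=263, draw]
  ]
  -- iteration 2/2 --
  RT 45: heading 263 -> 218
  LT 353: heading 218 -> 211
  REPEAT 4 [
    -- iteration 1/4 --
    FD 13: (-62.374,-5.144) -> (-73.517,-11.839) [heading=211, draw]
    LT 45: heading 211 -> 256
    FD 17: (-73.517,-11.839) -> (-77.63,-28.334) [heading=256, draw]
    -- iteration 2/4 --
    FD 13: (-77.63,-28.334) -> (-80.775,-40.948) [heading=256, draw]
    LT 45: heading 256 -> 301
    FD 17: (-80.775,-40.948) -> (-72.019,-55.52) [heading=301, draw]
    -- iteration 3/4 --
    FD 13: (-72.019,-55.52) -> (-65.324,-66.663) [heading=301, draw]
    LT 45: heading 301 -> 346
    FD 17: (-65.324,-66.663) -> (-48.829,-70.776) [heading=346, draw]
    -- iteration 4/4 --
    FD 13: (-48.829,-70.776) -> (-36.215,-73.921) [heading=346, draw]
    LT 45: heading 346 -> 31
    FD 17: (-36.215,-73.921) -> (-21.643,-65.165) [heading=31, draw]
  ]
]
FD 5: (-21.643,-65.165) -> (-17.357,-62.59) [heading=31, draw]
FD 3: (-17.357,-62.59) -> (-14.786,-61.045) [heading=31, draw]
FD 18: (-14.786,-61.045) -> (0.643,-51.774) [heading=31, draw]
Final: pos=(0.643,-51.774), heading=31, 19 segment(s) drawn

Answer: 0.643 -51.774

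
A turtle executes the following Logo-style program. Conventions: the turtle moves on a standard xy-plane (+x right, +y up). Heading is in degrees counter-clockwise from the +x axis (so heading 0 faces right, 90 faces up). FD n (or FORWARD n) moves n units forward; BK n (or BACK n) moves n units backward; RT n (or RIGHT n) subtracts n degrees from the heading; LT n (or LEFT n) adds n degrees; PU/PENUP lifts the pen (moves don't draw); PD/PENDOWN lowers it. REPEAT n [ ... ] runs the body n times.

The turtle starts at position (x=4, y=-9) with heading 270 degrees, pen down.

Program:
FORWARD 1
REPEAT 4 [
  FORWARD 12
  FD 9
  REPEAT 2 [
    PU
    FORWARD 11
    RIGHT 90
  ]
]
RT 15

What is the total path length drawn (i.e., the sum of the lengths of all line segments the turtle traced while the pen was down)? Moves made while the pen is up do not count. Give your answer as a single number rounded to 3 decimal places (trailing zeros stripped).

Executing turtle program step by step:
Start: pos=(4,-9), heading=270, pen down
FD 1: (4,-9) -> (4,-10) [heading=270, draw]
REPEAT 4 [
  -- iteration 1/4 --
  FD 12: (4,-10) -> (4,-22) [heading=270, draw]
  FD 9: (4,-22) -> (4,-31) [heading=270, draw]
  REPEAT 2 [
    -- iteration 1/2 --
    PU: pen up
    FD 11: (4,-31) -> (4,-42) [heading=270, move]
    RT 90: heading 270 -> 180
    -- iteration 2/2 --
    PU: pen up
    FD 11: (4,-42) -> (-7,-42) [heading=180, move]
    RT 90: heading 180 -> 90
  ]
  -- iteration 2/4 --
  FD 12: (-7,-42) -> (-7,-30) [heading=90, move]
  FD 9: (-7,-30) -> (-7,-21) [heading=90, move]
  REPEAT 2 [
    -- iteration 1/2 --
    PU: pen up
    FD 11: (-7,-21) -> (-7,-10) [heading=90, move]
    RT 90: heading 90 -> 0
    -- iteration 2/2 --
    PU: pen up
    FD 11: (-7,-10) -> (4,-10) [heading=0, move]
    RT 90: heading 0 -> 270
  ]
  -- iteration 3/4 --
  FD 12: (4,-10) -> (4,-22) [heading=270, move]
  FD 9: (4,-22) -> (4,-31) [heading=270, move]
  REPEAT 2 [
    -- iteration 1/2 --
    PU: pen up
    FD 11: (4,-31) -> (4,-42) [heading=270, move]
    RT 90: heading 270 -> 180
    -- iteration 2/2 --
    PU: pen up
    FD 11: (4,-42) -> (-7,-42) [heading=180, move]
    RT 90: heading 180 -> 90
  ]
  -- iteration 4/4 --
  FD 12: (-7,-42) -> (-7,-30) [heading=90, move]
  FD 9: (-7,-30) -> (-7,-21) [heading=90, move]
  REPEAT 2 [
    -- iteration 1/2 --
    PU: pen up
    FD 11: (-7,-21) -> (-7,-10) [heading=90, move]
    RT 90: heading 90 -> 0
    -- iteration 2/2 --
    PU: pen up
    FD 11: (-7,-10) -> (4,-10) [heading=0, move]
    RT 90: heading 0 -> 270
  ]
]
RT 15: heading 270 -> 255
Final: pos=(4,-10), heading=255, 3 segment(s) drawn

Segment lengths:
  seg 1: (4,-9) -> (4,-10), length = 1
  seg 2: (4,-10) -> (4,-22), length = 12
  seg 3: (4,-22) -> (4,-31), length = 9
Total = 22

Answer: 22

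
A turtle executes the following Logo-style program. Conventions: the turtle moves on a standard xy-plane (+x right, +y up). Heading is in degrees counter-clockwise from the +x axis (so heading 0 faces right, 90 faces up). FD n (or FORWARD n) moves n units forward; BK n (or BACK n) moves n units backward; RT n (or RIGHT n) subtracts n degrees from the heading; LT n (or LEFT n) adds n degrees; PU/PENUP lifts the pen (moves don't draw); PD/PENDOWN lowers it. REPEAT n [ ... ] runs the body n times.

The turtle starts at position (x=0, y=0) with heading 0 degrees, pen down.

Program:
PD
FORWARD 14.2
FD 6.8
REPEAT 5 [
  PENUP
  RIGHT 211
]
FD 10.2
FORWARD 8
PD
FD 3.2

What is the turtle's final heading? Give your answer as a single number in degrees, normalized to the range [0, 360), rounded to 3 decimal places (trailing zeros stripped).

Executing turtle program step by step:
Start: pos=(0,0), heading=0, pen down
PD: pen down
FD 14.2: (0,0) -> (14.2,0) [heading=0, draw]
FD 6.8: (14.2,0) -> (21,0) [heading=0, draw]
REPEAT 5 [
  -- iteration 1/5 --
  PU: pen up
  RT 211: heading 0 -> 149
  -- iteration 2/5 --
  PU: pen up
  RT 211: heading 149 -> 298
  -- iteration 3/5 --
  PU: pen up
  RT 211: heading 298 -> 87
  -- iteration 4/5 --
  PU: pen up
  RT 211: heading 87 -> 236
  -- iteration 5/5 --
  PU: pen up
  RT 211: heading 236 -> 25
]
FD 10.2: (21,0) -> (30.244,4.311) [heading=25, move]
FD 8: (30.244,4.311) -> (37.495,7.692) [heading=25, move]
PD: pen down
FD 3.2: (37.495,7.692) -> (40.395,9.044) [heading=25, draw]
Final: pos=(40.395,9.044), heading=25, 3 segment(s) drawn

Answer: 25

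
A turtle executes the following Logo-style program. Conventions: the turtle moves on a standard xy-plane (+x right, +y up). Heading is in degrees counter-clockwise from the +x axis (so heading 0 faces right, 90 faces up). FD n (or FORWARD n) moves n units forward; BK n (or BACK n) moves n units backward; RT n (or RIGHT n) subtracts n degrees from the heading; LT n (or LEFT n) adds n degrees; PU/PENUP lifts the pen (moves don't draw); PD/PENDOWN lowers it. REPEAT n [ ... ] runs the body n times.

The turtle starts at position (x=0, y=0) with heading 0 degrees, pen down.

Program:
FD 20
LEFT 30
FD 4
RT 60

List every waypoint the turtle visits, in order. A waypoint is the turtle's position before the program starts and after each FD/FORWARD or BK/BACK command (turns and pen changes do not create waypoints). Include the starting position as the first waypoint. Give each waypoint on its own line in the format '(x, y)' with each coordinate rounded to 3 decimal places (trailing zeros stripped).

Executing turtle program step by step:
Start: pos=(0,0), heading=0, pen down
FD 20: (0,0) -> (20,0) [heading=0, draw]
LT 30: heading 0 -> 30
FD 4: (20,0) -> (23.464,2) [heading=30, draw]
RT 60: heading 30 -> 330
Final: pos=(23.464,2), heading=330, 2 segment(s) drawn
Waypoints (3 total):
(0, 0)
(20, 0)
(23.464, 2)

Answer: (0, 0)
(20, 0)
(23.464, 2)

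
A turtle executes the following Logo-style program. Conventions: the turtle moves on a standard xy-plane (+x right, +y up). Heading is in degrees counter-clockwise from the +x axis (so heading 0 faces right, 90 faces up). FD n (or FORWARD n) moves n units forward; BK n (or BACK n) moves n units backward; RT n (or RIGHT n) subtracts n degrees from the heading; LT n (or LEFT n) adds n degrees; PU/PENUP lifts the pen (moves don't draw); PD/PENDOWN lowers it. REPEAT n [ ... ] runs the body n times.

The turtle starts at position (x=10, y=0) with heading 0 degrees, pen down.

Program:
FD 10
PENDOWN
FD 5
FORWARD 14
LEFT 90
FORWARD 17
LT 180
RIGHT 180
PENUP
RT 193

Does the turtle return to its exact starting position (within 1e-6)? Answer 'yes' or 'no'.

Answer: no

Derivation:
Executing turtle program step by step:
Start: pos=(10,0), heading=0, pen down
FD 10: (10,0) -> (20,0) [heading=0, draw]
PD: pen down
FD 5: (20,0) -> (25,0) [heading=0, draw]
FD 14: (25,0) -> (39,0) [heading=0, draw]
LT 90: heading 0 -> 90
FD 17: (39,0) -> (39,17) [heading=90, draw]
LT 180: heading 90 -> 270
RT 180: heading 270 -> 90
PU: pen up
RT 193: heading 90 -> 257
Final: pos=(39,17), heading=257, 4 segment(s) drawn

Start position: (10, 0)
Final position: (39, 17)
Distance = 33.615; >= 1e-6 -> NOT closed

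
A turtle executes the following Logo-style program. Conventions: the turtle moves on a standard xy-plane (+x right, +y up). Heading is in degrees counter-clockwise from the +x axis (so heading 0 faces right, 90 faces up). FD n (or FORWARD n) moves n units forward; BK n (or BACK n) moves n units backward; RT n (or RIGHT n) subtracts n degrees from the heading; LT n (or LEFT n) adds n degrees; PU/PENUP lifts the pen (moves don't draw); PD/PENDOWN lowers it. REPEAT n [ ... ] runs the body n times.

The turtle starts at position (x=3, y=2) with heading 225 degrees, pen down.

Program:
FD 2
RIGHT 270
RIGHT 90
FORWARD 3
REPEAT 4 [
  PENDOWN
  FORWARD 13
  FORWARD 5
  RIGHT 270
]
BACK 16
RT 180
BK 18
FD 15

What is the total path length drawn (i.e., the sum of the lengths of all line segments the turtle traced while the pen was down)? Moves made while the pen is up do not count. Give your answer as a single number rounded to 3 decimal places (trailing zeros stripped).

Answer: 126

Derivation:
Executing turtle program step by step:
Start: pos=(3,2), heading=225, pen down
FD 2: (3,2) -> (1.586,0.586) [heading=225, draw]
RT 270: heading 225 -> 315
RT 90: heading 315 -> 225
FD 3: (1.586,0.586) -> (-0.536,-1.536) [heading=225, draw]
REPEAT 4 [
  -- iteration 1/4 --
  PD: pen down
  FD 13: (-0.536,-1.536) -> (-9.728,-10.728) [heading=225, draw]
  FD 5: (-9.728,-10.728) -> (-13.263,-14.263) [heading=225, draw]
  RT 270: heading 225 -> 315
  -- iteration 2/4 --
  PD: pen down
  FD 13: (-13.263,-14.263) -> (-4.071,-23.456) [heading=315, draw]
  FD 5: (-4.071,-23.456) -> (-0.536,-26.991) [heading=315, draw]
  RT 270: heading 315 -> 45
  -- iteration 3/4 --
  PD: pen down
  FD 13: (-0.536,-26.991) -> (8.657,-17.799) [heading=45, draw]
  FD 5: (8.657,-17.799) -> (12.192,-14.263) [heading=45, draw]
  RT 270: heading 45 -> 135
  -- iteration 4/4 --
  PD: pen down
  FD 13: (12.192,-14.263) -> (3,-5.071) [heading=135, draw]
  FD 5: (3,-5.071) -> (-0.536,-1.536) [heading=135, draw]
  RT 270: heading 135 -> 225
]
BK 16: (-0.536,-1.536) -> (10.778,9.778) [heading=225, draw]
RT 180: heading 225 -> 45
BK 18: (10.778,9.778) -> (-1.95,-2.95) [heading=45, draw]
FD 15: (-1.95,-2.95) -> (8.657,7.657) [heading=45, draw]
Final: pos=(8.657,7.657), heading=45, 13 segment(s) drawn

Segment lengths:
  seg 1: (3,2) -> (1.586,0.586), length = 2
  seg 2: (1.586,0.586) -> (-0.536,-1.536), length = 3
  seg 3: (-0.536,-1.536) -> (-9.728,-10.728), length = 13
  seg 4: (-9.728,-10.728) -> (-13.263,-14.263), length = 5
  seg 5: (-13.263,-14.263) -> (-4.071,-23.456), length = 13
  seg 6: (-4.071,-23.456) -> (-0.536,-26.991), length = 5
  seg 7: (-0.536,-26.991) -> (8.657,-17.799), length = 13
  seg 8: (8.657,-17.799) -> (12.192,-14.263), length = 5
  seg 9: (12.192,-14.263) -> (3,-5.071), length = 13
  seg 10: (3,-5.071) -> (-0.536,-1.536), length = 5
  seg 11: (-0.536,-1.536) -> (10.778,9.778), length = 16
  seg 12: (10.778,9.778) -> (-1.95,-2.95), length = 18
  seg 13: (-1.95,-2.95) -> (8.657,7.657), length = 15
Total = 126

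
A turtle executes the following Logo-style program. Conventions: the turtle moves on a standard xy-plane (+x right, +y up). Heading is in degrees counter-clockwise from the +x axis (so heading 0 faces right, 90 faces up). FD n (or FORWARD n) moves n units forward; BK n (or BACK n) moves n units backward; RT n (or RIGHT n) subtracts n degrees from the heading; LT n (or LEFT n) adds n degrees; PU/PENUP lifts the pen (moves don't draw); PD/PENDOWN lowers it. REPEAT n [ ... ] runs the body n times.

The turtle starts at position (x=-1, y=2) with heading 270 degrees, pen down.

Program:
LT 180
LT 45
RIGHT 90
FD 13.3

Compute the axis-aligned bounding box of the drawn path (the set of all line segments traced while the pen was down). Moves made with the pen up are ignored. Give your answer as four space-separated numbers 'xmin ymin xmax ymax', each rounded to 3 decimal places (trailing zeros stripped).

Executing turtle program step by step:
Start: pos=(-1,2), heading=270, pen down
LT 180: heading 270 -> 90
LT 45: heading 90 -> 135
RT 90: heading 135 -> 45
FD 13.3: (-1,2) -> (8.405,11.405) [heading=45, draw]
Final: pos=(8.405,11.405), heading=45, 1 segment(s) drawn

Segment endpoints: x in {-1, 8.405}, y in {2, 11.405}
xmin=-1, ymin=2, xmax=8.405, ymax=11.405

Answer: -1 2 8.405 11.405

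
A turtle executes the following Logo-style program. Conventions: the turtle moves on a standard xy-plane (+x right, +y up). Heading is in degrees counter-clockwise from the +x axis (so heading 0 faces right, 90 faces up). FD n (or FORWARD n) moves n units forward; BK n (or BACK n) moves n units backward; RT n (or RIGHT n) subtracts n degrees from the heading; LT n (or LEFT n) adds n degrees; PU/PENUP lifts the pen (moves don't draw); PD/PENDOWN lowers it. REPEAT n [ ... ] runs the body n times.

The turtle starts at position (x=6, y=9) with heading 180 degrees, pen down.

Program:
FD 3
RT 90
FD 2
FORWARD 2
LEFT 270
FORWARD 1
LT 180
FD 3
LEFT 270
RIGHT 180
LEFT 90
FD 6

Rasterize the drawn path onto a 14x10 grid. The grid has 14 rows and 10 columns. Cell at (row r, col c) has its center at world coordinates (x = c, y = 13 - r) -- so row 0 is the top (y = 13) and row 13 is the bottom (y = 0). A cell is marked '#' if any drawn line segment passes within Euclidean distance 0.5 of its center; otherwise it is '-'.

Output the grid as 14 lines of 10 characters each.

Answer: -#######--
---#------
---#------
---#------
---####---
----------
----------
----------
----------
----------
----------
----------
----------
----------

Derivation:
Segment 0: (6,9) -> (3,9)
Segment 1: (3,9) -> (3,11)
Segment 2: (3,11) -> (3,13)
Segment 3: (3,13) -> (4,13)
Segment 4: (4,13) -> (1,13)
Segment 5: (1,13) -> (7,13)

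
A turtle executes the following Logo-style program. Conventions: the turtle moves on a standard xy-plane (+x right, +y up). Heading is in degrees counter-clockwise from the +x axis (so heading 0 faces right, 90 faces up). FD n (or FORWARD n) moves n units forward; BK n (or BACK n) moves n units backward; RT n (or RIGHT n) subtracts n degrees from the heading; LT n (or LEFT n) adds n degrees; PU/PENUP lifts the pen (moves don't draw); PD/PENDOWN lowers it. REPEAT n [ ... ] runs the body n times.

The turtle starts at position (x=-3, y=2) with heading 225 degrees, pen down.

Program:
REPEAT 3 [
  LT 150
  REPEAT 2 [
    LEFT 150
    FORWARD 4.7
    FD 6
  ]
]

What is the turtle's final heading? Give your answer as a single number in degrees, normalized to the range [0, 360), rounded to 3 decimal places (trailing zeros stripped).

Answer: 135

Derivation:
Executing turtle program step by step:
Start: pos=(-3,2), heading=225, pen down
REPEAT 3 [
  -- iteration 1/3 --
  LT 150: heading 225 -> 15
  REPEAT 2 [
    -- iteration 1/2 --
    LT 150: heading 15 -> 165
    FD 4.7: (-3,2) -> (-7.54,3.216) [heading=165, draw]
    FD 6: (-7.54,3.216) -> (-13.335,4.769) [heading=165, draw]
    -- iteration 2/2 --
    LT 150: heading 165 -> 315
    FD 4.7: (-13.335,4.769) -> (-10.012,1.446) [heading=315, draw]
    FD 6: (-10.012,1.446) -> (-5.769,-2.797) [heading=315, draw]
  ]
  -- iteration 2/3 --
  LT 150: heading 315 -> 105
  REPEAT 2 [
    -- iteration 1/2 --
    LT 150: heading 105 -> 255
    FD 4.7: (-5.769,-2.797) -> (-6.986,-7.337) [heading=255, draw]
    FD 6: (-6.986,-7.337) -> (-8.539,-13.132) [heading=255, draw]
    -- iteration 2/2 --
    LT 150: heading 255 -> 45
    FD 4.7: (-8.539,-13.132) -> (-5.215,-9.809) [heading=45, draw]
    FD 6: (-5.215,-9.809) -> (-0.973,-5.566) [heading=45, draw]
  ]
  -- iteration 3/3 --
  LT 150: heading 45 -> 195
  REPEAT 2 [
    -- iteration 1/2 --
    LT 150: heading 195 -> 345
    FD 4.7: (-0.973,-5.566) -> (3.567,-6.782) [heading=345, draw]
    FD 6: (3.567,-6.782) -> (9.363,-8.335) [heading=345, draw]
    -- iteration 2/2 --
    LT 150: heading 345 -> 135
    FD 4.7: (9.363,-8.335) -> (6.039,-5.012) [heading=135, draw]
    FD 6: (6.039,-5.012) -> (1.797,-0.769) [heading=135, draw]
  ]
]
Final: pos=(1.797,-0.769), heading=135, 12 segment(s) drawn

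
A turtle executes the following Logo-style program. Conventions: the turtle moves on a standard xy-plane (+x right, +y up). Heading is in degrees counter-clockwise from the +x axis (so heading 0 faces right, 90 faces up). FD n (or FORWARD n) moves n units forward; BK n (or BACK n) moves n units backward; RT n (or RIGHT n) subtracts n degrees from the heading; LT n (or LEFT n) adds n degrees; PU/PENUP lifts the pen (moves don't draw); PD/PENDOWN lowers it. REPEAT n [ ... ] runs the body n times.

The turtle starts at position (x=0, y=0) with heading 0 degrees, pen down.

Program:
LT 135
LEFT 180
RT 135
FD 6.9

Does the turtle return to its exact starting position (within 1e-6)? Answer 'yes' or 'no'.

Executing turtle program step by step:
Start: pos=(0,0), heading=0, pen down
LT 135: heading 0 -> 135
LT 180: heading 135 -> 315
RT 135: heading 315 -> 180
FD 6.9: (0,0) -> (-6.9,0) [heading=180, draw]
Final: pos=(-6.9,0), heading=180, 1 segment(s) drawn

Start position: (0, 0)
Final position: (-6.9, 0)
Distance = 6.9; >= 1e-6 -> NOT closed

Answer: no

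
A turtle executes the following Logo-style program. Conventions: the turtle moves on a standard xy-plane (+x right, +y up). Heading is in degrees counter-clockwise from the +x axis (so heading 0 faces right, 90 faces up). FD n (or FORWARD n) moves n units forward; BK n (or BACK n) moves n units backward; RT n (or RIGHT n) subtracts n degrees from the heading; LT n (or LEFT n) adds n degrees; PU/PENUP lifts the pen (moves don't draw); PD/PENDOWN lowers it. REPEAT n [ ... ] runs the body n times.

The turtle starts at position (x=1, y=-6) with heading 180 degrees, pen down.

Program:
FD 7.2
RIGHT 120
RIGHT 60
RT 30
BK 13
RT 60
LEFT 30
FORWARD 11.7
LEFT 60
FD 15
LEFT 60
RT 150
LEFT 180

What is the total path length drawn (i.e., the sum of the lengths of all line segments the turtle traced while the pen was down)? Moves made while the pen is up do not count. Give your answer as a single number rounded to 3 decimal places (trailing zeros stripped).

Answer: 46.9

Derivation:
Executing turtle program step by step:
Start: pos=(1,-6), heading=180, pen down
FD 7.2: (1,-6) -> (-6.2,-6) [heading=180, draw]
RT 120: heading 180 -> 60
RT 60: heading 60 -> 0
RT 30: heading 0 -> 330
BK 13: (-6.2,-6) -> (-17.458,0.5) [heading=330, draw]
RT 60: heading 330 -> 270
LT 30: heading 270 -> 300
FD 11.7: (-17.458,0.5) -> (-11.608,-9.632) [heading=300, draw]
LT 60: heading 300 -> 0
FD 15: (-11.608,-9.632) -> (3.392,-9.632) [heading=0, draw]
LT 60: heading 0 -> 60
RT 150: heading 60 -> 270
LT 180: heading 270 -> 90
Final: pos=(3.392,-9.632), heading=90, 4 segment(s) drawn

Segment lengths:
  seg 1: (1,-6) -> (-6.2,-6), length = 7.2
  seg 2: (-6.2,-6) -> (-17.458,0.5), length = 13
  seg 3: (-17.458,0.5) -> (-11.608,-9.632), length = 11.7
  seg 4: (-11.608,-9.632) -> (3.392,-9.632), length = 15
Total = 46.9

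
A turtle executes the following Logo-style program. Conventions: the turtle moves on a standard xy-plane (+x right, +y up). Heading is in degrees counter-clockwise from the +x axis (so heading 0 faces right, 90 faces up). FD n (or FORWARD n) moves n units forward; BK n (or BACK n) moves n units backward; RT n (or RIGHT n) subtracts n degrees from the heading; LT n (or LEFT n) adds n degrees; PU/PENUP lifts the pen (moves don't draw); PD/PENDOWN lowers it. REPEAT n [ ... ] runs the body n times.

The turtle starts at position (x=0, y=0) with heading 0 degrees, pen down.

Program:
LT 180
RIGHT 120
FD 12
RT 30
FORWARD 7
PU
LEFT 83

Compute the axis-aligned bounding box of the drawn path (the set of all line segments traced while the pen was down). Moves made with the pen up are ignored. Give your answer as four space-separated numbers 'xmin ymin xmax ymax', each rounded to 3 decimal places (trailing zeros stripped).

Executing turtle program step by step:
Start: pos=(0,0), heading=0, pen down
LT 180: heading 0 -> 180
RT 120: heading 180 -> 60
FD 12: (0,0) -> (6,10.392) [heading=60, draw]
RT 30: heading 60 -> 30
FD 7: (6,10.392) -> (12.062,13.892) [heading=30, draw]
PU: pen up
LT 83: heading 30 -> 113
Final: pos=(12.062,13.892), heading=113, 2 segment(s) drawn

Segment endpoints: x in {0, 6, 12.062}, y in {0, 10.392, 13.892}
xmin=0, ymin=0, xmax=12.062, ymax=13.892

Answer: 0 0 12.062 13.892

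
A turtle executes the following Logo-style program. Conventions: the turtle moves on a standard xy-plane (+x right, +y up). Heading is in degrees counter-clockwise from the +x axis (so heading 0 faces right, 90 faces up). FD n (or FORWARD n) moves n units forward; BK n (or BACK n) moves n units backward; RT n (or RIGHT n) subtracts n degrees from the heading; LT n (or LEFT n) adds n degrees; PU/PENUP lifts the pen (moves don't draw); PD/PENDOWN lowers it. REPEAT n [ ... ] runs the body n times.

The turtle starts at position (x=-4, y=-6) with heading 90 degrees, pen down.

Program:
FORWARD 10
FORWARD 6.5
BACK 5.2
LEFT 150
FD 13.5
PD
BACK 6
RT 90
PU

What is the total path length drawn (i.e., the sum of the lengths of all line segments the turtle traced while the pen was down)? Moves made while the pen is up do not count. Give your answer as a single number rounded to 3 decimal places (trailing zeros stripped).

Executing turtle program step by step:
Start: pos=(-4,-6), heading=90, pen down
FD 10: (-4,-6) -> (-4,4) [heading=90, draw]
FD 6.5: (-4,4) -> (-4,10.5) [heading=90, draw]
BK 5.2: (-4,10.5) -> (-4,5.3) [heading=90, draw]
LT 150: heading 90 -> 240
FD 13.5: (-4,5.3) -> (-10.75,-6.391) [heading=240, draw]
PD: pen down
BK 6: (-10.75,-6.391) -> (-7.75,-1.195) [heading=240, draw]
RT 90: heading 240 -> 150
PU: pen up
Final: pos=(-7.75,-1.195), heading=150, 5 segment(s) drawn

Segment lengths:
  seg 1: (-4,-6) -> (-4,4), length = 10
  seg 2: (-4,4) -> (-4,10.5), length = 6.5
  seg 3: (-4,10.5) -> (-4,5.3), length = 5.2
  seg 4: (-4,5.3) -> (-10.75,-6.391), length = 13.5
  seg 5: (-10.75,-6.391) -> (-7.75,-1.195), length = 6
Total = 41.2

Answer: 41.2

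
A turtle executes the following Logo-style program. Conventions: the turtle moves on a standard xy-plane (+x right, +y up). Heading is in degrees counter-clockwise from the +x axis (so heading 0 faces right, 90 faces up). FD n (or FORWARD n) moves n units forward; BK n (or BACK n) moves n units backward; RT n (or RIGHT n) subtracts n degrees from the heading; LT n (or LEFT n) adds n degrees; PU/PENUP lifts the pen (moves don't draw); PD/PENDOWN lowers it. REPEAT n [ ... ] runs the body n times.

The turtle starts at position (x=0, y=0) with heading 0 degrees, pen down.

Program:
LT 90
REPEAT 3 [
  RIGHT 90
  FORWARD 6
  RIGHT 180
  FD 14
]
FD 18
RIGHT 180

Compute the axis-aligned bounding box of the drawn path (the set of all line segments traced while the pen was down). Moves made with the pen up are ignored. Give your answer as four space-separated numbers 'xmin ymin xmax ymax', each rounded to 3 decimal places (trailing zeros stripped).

Executing turtle program step by step:
Start: pos=(0,0), heading=0, pen down
LT 90: heading 0 -> 90
REPEAT 3 [
  -- iteration 1/3 --
  RT 90: heading 90 -> 0
  FD 6: (0,0) -> (6,0) [heading=0, draw]
  RT 180: heading 0 -> 180
  FD 14: (6,0) -> (-8,0) [heading=180, draw]
  -- iteration 2/3 --
  RT 90: heading 180 -> 90
  FD 6: (-8,0) -> (-8,6) [heading=90, draw]
  RT 180: heading 90 -> 270
  FD 14: (-8,6) -> (-8,-8) [heading=270, draw]
  -- iteration 3/3 --
  RT 90: heading 270 -> 180
  FD 6: (-8,-8) -> (-14,-8) [heading=180, draw]
  RT 180: heading 180 -> 0
  FD 14: (-14,-8) -> (0,-8) [heading=0, draw]
]
FD 18: (0,-8) -> (18,-8) [heading=0, draw]
RT 180: heading 0 -> 180
Final: pos=(18,-8), heading=180, 7 segment(s) drawn

Segment endpoints: x in {-14, -8, -8, -8, 0, 0, 6, 18}, y in {-8, -8, -8, -8, 0, 0, 6}
xmin=-14, ymin=-8, xmax=18, ymax=6

Answer: -14 -8 18 6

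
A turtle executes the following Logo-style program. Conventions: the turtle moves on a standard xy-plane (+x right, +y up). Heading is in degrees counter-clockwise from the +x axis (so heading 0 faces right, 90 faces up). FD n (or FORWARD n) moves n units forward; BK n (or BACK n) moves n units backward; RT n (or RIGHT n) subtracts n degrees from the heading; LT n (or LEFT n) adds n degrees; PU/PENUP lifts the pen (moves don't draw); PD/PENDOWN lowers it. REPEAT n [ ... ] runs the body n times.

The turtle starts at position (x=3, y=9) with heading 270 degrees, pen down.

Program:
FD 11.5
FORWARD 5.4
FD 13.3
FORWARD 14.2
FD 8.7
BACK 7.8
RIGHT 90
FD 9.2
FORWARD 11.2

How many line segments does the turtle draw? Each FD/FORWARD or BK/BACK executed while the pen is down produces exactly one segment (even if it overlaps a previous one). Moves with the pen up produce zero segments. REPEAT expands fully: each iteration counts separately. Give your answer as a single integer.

Executing turtle program step by step:
Start: pos=(3,9), heading=270, pen down
FD 11.5: (3,9) -> (3,-2.5) [heading=270, draw]
FD 5.4: (3,-2.5) -> (3,-7.9) [heading=270, draw]
FD 13.3: (3,-7.9) -> (3,-21.2) [heading=270, draw]
FD 14.2: (3,-21.2) -> (3,-35.4) [heading=270, draw]
FD 8.7: (3,-35.4) -> (3,-44.1) [heading=270, draw]
BK 7.8: (3,-44.1) -> (3,-36.3) [heading=270, draw]
RT 90: heading 270 -> 180
FD 9.2: (3,-36.3) -> (-6.2,-36.3) [heading=180, draw]
FD 11.2: (-6.2,-36.3) -> (-17.4,-36.3) [heading=180, draw]
Final: pos=(-17.4,-36.3), heading=180, 8 segment(s) drawn
Segments drawn: 8

Answer: 8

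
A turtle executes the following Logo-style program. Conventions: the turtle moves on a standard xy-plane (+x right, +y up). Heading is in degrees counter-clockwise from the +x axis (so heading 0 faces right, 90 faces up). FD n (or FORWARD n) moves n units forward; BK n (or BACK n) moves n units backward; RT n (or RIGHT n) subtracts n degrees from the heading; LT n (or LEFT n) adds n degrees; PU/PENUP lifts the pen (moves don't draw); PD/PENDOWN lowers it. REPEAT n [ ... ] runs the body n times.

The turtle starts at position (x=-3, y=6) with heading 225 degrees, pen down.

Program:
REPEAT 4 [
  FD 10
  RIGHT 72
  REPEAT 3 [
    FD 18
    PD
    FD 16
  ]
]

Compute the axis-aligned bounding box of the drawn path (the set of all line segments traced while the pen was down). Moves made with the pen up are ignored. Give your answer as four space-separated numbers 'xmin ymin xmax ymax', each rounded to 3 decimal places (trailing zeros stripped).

Executing turtle program step by step:
Start: pos=(-3,6), heading=225, pen down
REPEAT 4 [
  -- iteration 1/4 --
  FD 10: (-3,6) -> (-10.071,-1.071) [heading=225, draw]
  RT 72: heading 225 -> 153
  REPEAT 3 [
    -- iteration 1/3 --
    FD 18: (-10.071,-1.071) -> (-26.109,7.101) [heading=153, draw]
    PD: pen down
    FD 16: (-26.109,7.101) -> (-40.365,14.365) [heading=153, draw]
    -- iteration 2/3 --
    FD 18: (-40.365,14.365) -> (-56.403,22.536) [heading=153, draw]
    PD: pen down
    FD 16: (-56.403,22.536) -> (-70.66,29.8) [heading=153, draw]
    -- iteration 3/3 --
    FD 18: (-70.66,29.8) -> (-86.698,37.972) [heading=153, draw]
    PD: pen down
    FD 16: (-86.698,37.972) -> (-100.954,45.236) [heading=153, draw]
  ]
  -- iteration 2/4 --
  FD 10: (-100.954,45.236) -> (-109.864,49.776) [heading=153, draw]
  RT 72: heading 153 -> 81
  REPEAT 3 [
    -- iteration 1/3 --
    FD 18: (-109.864,49.776) -> (-107.048,67.554) [heading=81, draw]
    PD: pen down
    FD 16: (-107.048,67.554) -> (-104.545,83.357) [heading=81, draw]
    -- iteration 2/3 --
    FD 18: (-104.545,83.357) -> (-101.729,101.136) [heading=81, draw]
    PD: pen down
    FD 16: (-101.729,101.136) -> (-99.226,116.939) [heading=81, draw]
    -- iteration 3/3 --
    FD 18: (-99.226,116.939) -> (-96.41,134.717) [heading=81, draw]
    PD: pen down
    FD 16: (-96.41,134.717) -> (-93.907,150.52) [heading=81, draw]
  ]
  -- iteration 3/4 --
  FD 10: (-93.907,150.52) -> (-92.343,160.397) [heading=81, draw]
  RT 72: heading 81 -> 9
  REPEAT 3 [
    -- iteration 1/3 --
    FD 18: (-92.343,160.397) -> (-74.565,163.213) [heading=9, draw]
    PD: pen down
    FD 16: (-74.565,163.213) -> (-58.762,165.716) [heading=9, draw]
    -- iteration 2/3 --
    FD 18: (-58.762,165.716) -> (-40.983,168.532) [heading=9, draw]
    PD: pen down
    FD 16: (-40.983,168.532) -> (-25.18,171.035) [heading=9, draw]
    -- iteration 3/3 --
    FD 18: (-25.18,171.035) -> (-7.402,173.85) [heading=9, draw]
    PD: pen down
    FD 16: (-7.402,173.85) -> (8.401,176.353) [heading=9, draw]
  ]
  -- iteration 4/4 --
  FD 10: (8.401,176.353) -> (18.278,177.918) [heading=9, draw]
  RT 72: heading 9 -> 297
  REPEAT 3 [
    -- iteration 1/3 --
    FD 18: (18.278,177.918) -> (26.45,161.88) [heading=297, draw]
    PD: pen down
    FD 16: (26.45,161.88) -> (33.714,147.623) [heading=297, draw]
    -- iteration 2/3 --
    FD 18: (33.714,147.623) -> (41.885,131.585) [heading=297, draw]
    PD: pen down
    FD 16: (41.885,131.585) -> (49.149,117.329) [heading=297, draw]
    -- iteration 3/3 --
    FD 18: (49.149,117.329) -> (57.321,101.291) [heading=297, draw]
    PD: pen down
    FD 16: (57.321,101.291) -> (64.585,87.035) [heading=297, draw]
  ]
]
Final: pos=(64.585,87.035), heading=297, 28 segment(s) drawn

Segment endpoints: x in {-109.864, -107.048, -104.545, -101.729, -100.954, -99.226, -96.41, -93.907, -92.343, -86.698, -74.565, -70.66, -58.762, -56.403, -40.983, -40.365, -26.109, -25.18, -10.071, -7.402, -3, 8.401, 18.278, 26.45, 33.714, 41.885, 49.149, 57.321, 64.585}, y in {-1.071, 6, 7.101, 14.365, 22.536, 29.8, 37.972, 45.236, 49.776, 67.554, 83.357, 87.035, 101.136, 101.291, 116.939, 117.329, 131.585, 134.717, 147.623, 150.52, 160.397, 161.88, 163.213, 165.716, 168.532, 171.035, 173.85, 176.353, 177.918}
xmin=-109.864, ymin=-1.071, xmax=64.585, ymax=177.918

Answer: -109.864 -1.071 64.585 177.918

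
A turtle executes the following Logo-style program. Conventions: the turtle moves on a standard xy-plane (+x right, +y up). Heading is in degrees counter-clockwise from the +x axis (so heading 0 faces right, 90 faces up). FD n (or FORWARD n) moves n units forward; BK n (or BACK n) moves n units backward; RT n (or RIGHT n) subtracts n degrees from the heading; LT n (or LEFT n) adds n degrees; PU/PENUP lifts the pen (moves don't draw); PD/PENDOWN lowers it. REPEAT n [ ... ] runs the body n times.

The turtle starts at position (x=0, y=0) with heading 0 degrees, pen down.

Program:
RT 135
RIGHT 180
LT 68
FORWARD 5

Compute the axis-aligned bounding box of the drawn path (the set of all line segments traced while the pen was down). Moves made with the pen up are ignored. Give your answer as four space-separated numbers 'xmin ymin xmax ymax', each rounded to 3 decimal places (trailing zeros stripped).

Answer: -1.954 0 0 4.603

Derivation:
Executing turtle program step by step:
Start: pos=(0,0), heading=0, pen down
RT 135: heading 0 -> 225
RT 180: heading 225 -> 45
LT 68: heading 45 -> 113
FD 5: (0,0) -> (-1.954,4.603) [heading=113, draw]
Final: pos=(-1.954,4.603), heading=113, 1 segment(s) drawn

Segment endpoints: x in {-1.954, 0}, y in {0, 4.603}
xmin=-1.954, ymin=0, xmax=0, ymax=4.603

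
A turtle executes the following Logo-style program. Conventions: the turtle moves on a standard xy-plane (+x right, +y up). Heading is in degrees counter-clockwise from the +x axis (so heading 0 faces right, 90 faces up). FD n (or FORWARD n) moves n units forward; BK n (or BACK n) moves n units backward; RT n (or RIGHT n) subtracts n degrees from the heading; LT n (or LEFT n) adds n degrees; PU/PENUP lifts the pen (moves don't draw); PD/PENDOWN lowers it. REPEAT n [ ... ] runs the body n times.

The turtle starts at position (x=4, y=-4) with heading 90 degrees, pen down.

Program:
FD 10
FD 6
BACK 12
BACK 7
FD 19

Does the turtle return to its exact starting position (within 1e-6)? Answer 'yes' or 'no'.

Answer: no

Derivation:
Executing turtle program step by step:
Start: pos=(4,-4), heading=90, pen down
FD 10: (4,-4) -> (4,6) [heading=90, draw]
FD 6: (4,6) -> (4,12) [heading=90, draw]
BK 12: (4,12) -> (4,0) [heading=90, draw]
BK 7: (4,0) -> (4,-7) [heading=90, draw]
FD 19: (4,-7) -> (4,12) [heading=90, draw]
Final: pos=(4,12), heading=90, 5 segment(s) drawn

Start position: (4, -4)
Final position: (4, 12)
Distance = 16; >= 1e-6 -> NOT closed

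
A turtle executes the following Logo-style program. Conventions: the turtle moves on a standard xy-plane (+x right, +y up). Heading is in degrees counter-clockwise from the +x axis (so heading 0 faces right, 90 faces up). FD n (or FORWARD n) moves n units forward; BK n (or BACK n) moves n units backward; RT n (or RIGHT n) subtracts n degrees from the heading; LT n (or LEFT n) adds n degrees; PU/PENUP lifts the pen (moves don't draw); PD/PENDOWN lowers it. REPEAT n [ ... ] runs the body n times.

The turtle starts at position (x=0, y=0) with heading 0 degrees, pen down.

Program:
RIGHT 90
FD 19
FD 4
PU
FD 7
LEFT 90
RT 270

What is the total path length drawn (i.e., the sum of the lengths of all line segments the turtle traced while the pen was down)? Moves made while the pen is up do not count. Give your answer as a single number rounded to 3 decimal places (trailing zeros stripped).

Executing turtle program step by step:
Start: pos=(0,0), heading=0, pen down
RT 90: heading 0 -> 270
FD 19: (0,0) -> (0,-19) [heading=270, draw]
FD 4: (0,-19) -> (0,-23) [heading=270, draw]
PU: pen up
FD 7: (0,-23) -> (0,-30) [heading=270, move]
LT 90: heading 270 -> 0
RT 270: heading 0 -> 90
Final: pos=(0,-30), heading=90, 2 segment(s) drawn

Segment lengths:
  seg 1: (0,0) -> (0,-19), length = 19
  seg 2: (0,-19) -> (0,-23), length = 4
Total = 23

Answer: 23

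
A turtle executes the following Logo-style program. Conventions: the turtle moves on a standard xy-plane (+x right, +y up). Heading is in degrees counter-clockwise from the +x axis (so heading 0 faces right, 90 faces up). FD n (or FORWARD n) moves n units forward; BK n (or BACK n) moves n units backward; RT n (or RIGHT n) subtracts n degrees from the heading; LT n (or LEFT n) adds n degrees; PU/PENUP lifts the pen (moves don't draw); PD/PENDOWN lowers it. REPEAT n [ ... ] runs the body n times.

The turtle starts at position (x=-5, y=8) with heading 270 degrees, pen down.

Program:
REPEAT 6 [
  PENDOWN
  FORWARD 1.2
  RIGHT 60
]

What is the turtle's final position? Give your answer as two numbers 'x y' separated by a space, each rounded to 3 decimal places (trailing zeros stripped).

Answer: -5 8

Derivation:
Executing turtle program step by step:
Start: pos=(-5,8), heading=270, pen down
REPEAT 6 [
  -- iteration 1/6 --
  PD: pen down
  FD 1.2: (-5,8) -> (-5,6.8) [heading=270, draw]
  RT 60: heading 270 -> 210
  -- iteration 2/6 --
  PD: pen down
  FD 1.2: (-5,6.8) -> (-6.039,6.2) [heading=210, draw]
  RT 60: heading 210 -> 150
  -- iteration 3/6 --
  PD: pen down
  FD 1.2: (-6.039,6.2) -> (-7.078,6.8) [heading=150, draw]
  RT 60: heading 150 -> 90
  -- iteration 4/6 --
  PD: pen down
  FD 1.2: (-7.078,6.8) -> (-7.078,8) [heading=90, draw]
  RT 60: heading 90 -> 30
  -- iteration 5/6 --
  PD: pen down
  FD 1.2: (-7.078,8) -> (-6.039,8.6) [heading=30, draw]
  RT 60: heading 30 -> 330
  -- iteration 6/6 --
  PD: pen down
  FD 1.2: (-6.039,8.6) -> (-5,8) [heading=330, draw]
  RT 60: heading 330 -> 270
]
Final: pos=(-5,8), heading=270, 6 segment(s) drawn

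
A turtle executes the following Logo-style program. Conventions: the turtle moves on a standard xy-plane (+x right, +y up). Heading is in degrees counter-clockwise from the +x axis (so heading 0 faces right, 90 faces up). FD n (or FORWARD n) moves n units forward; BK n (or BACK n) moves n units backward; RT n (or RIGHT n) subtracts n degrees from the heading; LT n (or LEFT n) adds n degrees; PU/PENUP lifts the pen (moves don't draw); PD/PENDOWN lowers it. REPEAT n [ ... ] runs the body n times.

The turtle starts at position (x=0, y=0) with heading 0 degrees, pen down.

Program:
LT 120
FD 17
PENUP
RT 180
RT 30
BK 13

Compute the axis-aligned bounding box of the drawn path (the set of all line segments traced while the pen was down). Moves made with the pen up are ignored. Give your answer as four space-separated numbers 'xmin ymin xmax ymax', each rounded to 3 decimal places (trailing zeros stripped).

Executing turtle program step by step:
Start: pos=(0,0), heading=0, pen down
LT 120: heading 0 -> 120
FD 17: (0,0) -> (-8.5,14.722) [heading=120, draw]
PU: pen up
RT 180: heading 120 -> 300
RT 30: heading 300 -> 270
BK 13: (-8.5,14.722) -> (-8.5,27.722) [heading=270, move]
Final: pos=(-8.5,27.722), heading=270, 1 segment(s) drawn

Segment endpoints: x in {-8.5, 0}, y in {0, 14.722}
xmin=-8.5, ymin=0, xmax=0, ymax=14.722

Answer: -8.5 0 0 14.722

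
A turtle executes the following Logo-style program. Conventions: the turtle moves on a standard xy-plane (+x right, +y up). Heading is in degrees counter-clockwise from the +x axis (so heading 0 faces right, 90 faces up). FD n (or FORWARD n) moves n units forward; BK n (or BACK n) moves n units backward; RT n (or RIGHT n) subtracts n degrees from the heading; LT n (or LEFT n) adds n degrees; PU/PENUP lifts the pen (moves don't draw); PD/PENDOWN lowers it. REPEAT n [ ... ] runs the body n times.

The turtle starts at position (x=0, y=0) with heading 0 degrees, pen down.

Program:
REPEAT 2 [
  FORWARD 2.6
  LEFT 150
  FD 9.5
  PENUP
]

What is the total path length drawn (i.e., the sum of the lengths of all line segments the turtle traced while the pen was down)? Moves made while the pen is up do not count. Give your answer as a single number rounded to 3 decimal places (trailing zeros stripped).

Executing turtle program step by step:
Start: pos=(0,0), heading=0, pen down
REPEAT 2 [
  -- iteration 1/2 --
  FD 2.6: (0,0) -> (2.6,0) [heading=0, draw]
  LT 150: heading 0 -> 150
  FD 9.5: (2.6,0) -> (-5.627,4.75) [heading=150, draw]
  PU: pen up
  -- iteration 2/2 --
  FD 2.6: (-5.627,4.75) -> (-7.879,6.05) [heading=150, move]
  LT 150: heading 150 -> 300
  FD 9.5: (-7.879,6.05) -> (-3.129,-2.177) [heading=300, move]
  PU: pen up
]
Final: pos=(-3.129,-2.177), heading=300, 2 segment(s) drawn

Segment lengths:
  seg 1: (0,0) -> (2.6,0), length = 2.6
  seg 2: (2.6,0) -> (-5.627,4.75), length = 9.5
Total = 12.1

Answer: 12.1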